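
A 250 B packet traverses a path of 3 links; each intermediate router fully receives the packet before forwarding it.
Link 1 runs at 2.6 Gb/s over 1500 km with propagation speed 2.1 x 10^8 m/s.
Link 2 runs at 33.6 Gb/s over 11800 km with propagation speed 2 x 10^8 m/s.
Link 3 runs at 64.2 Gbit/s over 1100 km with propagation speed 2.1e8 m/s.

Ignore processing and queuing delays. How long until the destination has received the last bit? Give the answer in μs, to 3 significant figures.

L = 250 × 8 = 2000 bits.
Transmission delays (L/R per hop): 0.769231, 0.0595238, 0.0311526 μs; sum = 0.859907 μs.
Propagation delays (d/s per hop): 7142.86, 59000, 5238.1 μs; sum = 71381 μs.
End-to-end = 71400 μs.

71400 μs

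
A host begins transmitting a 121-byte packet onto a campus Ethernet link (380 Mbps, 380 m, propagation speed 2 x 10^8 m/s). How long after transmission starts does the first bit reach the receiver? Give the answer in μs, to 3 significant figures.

First bit experiences only propagation delay: d/s = 380/200000000 = 1.90 μs.

1.90 μs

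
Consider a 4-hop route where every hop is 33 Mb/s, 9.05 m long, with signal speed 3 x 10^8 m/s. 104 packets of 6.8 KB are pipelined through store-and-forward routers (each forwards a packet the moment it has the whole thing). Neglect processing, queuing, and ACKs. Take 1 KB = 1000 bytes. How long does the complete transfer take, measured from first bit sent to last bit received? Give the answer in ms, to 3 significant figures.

176 ms

Per-hop transmission t_tx = L/R = 54400/33000000 = 1.64848 ms.
Per-hop propagation t_prop = 9.05/300000000 = 3.01667e-05 ms.
Pipeline fill: first packet needs 4·t_tx to clear all hops; remaining 103 packets each add one t_tx.
Total = (4+104-1)·t_tx + 4·t_prop = 107·1.64848 + 4·3.01667e-05 = 176 ms.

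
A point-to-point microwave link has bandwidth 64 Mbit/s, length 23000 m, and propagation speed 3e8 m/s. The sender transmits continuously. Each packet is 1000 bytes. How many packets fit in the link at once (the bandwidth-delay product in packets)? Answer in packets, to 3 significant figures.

Propagation delay = 23000 / 300000000 = 7.66667e-05 s.
BDP = R × t_prop = 64000000 × 7.66667e-05 = 4906.67 bits.
In packets of 8000 bits: 0.613 packets.

0.613 packets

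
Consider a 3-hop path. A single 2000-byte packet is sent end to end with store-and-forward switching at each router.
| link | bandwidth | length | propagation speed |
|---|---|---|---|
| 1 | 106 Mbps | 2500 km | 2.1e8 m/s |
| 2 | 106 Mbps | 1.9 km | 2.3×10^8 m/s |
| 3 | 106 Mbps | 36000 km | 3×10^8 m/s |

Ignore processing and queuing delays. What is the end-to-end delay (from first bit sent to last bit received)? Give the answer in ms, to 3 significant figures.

132 ms

L = 2000 × 8 = 16000 bits.
Transmission delay per hop = L/R = 16000/106000000 = 0.150943 ms; 3 hops → 0.45283 ms.
Propagation delays (d/s per hop): 11.9048, 0.00826087, 120 ms; sum = 131.913 ms.
End-to-end = 132 ms.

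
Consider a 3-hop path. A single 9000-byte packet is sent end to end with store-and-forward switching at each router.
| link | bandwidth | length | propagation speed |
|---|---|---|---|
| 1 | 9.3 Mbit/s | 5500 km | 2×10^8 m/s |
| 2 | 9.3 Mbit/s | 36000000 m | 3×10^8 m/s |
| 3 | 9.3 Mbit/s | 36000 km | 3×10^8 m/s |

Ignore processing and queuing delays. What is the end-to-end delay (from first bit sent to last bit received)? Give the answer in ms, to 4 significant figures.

L = 9000 × 8 = 72000 bits.
Transmission delay per hop = L/R = 72000/9300000 = 7.74194 ms; 3 hops → 23.2258 ms.
Propagation delays (d/s per hop): 27.5, 120, 120 ms; sum = 267.5 ms.
End-to-end = 290.7 ms.

290.7 ms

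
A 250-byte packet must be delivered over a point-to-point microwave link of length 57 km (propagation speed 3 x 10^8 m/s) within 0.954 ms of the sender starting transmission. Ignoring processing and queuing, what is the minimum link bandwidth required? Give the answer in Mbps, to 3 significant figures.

L = 2000 bits.
Propagation delay = 57000 / 300000000 = 0.19 ms.
Transmission budget = 0.954 − 0.19 = 0.764 ms.
R ≥ L / t_tx = 2000 bits / 0.000764 s = 2.62 Mbps.

2.62 Mbps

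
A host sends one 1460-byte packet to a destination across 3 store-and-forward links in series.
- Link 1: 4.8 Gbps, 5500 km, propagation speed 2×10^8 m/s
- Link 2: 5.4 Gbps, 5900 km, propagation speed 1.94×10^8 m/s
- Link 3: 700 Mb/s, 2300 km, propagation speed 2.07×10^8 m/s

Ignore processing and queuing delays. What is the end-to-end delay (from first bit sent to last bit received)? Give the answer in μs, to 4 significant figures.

69040 μs

L = 1460 × 8 = 11680 bits.
Transmission delays (L/R per hop): 2.43333, 2.16296, 16.6857 μs; sum = 21.282 μs.
Propagation delays (d/s per hop): 27500, 30412.4, 11111.1 μs; sum = 69023.5 μs.
End-to-end = 69040 μs.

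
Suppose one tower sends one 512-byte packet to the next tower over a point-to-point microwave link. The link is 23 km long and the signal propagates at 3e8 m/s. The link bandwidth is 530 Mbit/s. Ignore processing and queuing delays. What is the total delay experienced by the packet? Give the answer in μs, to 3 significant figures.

84.4 μs

L = 512 × 8 = 4096 bits.
Transmission delay = L/R = 4096 / 530000000 = 7.7283 μs.
Propagation delay = d/s = 23000 m / 300000000 m/s = 76.6667 μs.
Total = 84.4 μs.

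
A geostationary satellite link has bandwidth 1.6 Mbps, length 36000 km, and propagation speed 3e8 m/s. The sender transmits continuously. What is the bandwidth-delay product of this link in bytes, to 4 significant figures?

24000 bytes

Propagation delay = 36000000 / 300000000 = 0.12 s.
BDP = R × t_prop = 1600000 × 0.12 = 192000 bits.
In bytes: 192000/8 = 24000 bytes.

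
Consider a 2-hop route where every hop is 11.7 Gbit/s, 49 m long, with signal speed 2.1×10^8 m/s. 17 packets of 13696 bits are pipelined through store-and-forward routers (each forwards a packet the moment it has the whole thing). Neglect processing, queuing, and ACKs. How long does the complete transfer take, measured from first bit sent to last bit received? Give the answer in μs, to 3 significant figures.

21.5 μs

Per-hop transmission t_tx = L/R = 13696/11700000000 = 1.1706 μs.
Per-hop propagation t_prop = 49/210000000 = 0.233333 μs.
Pipeline fill: first packet needs 2·t_tx to clear all hops; remaining 16 packets each add one t_tx.
Total = (2+17-1)·t_tx + 2·t_prop = 18·1.1706 + 2·0.233333 = 21.5 μs.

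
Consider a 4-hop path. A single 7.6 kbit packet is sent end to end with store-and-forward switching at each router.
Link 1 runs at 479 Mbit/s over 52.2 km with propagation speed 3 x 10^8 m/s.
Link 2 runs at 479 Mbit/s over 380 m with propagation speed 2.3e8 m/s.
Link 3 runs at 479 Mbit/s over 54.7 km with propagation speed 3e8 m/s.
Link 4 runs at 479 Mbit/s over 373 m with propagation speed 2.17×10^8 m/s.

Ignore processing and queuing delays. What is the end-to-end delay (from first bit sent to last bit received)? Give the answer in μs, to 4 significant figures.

423.2 μs

L = 7600 bits.
Transmission delay per hop = L/R = 7600/479000000 = 15.8664 μs; 4 hops → 63.4656 μs.
Propagation delays (d/s per hop): 174, 1.65217, 182.333, 1.71889 μs; sum = 359.704 μs.
End-to-end = 423.2 μs.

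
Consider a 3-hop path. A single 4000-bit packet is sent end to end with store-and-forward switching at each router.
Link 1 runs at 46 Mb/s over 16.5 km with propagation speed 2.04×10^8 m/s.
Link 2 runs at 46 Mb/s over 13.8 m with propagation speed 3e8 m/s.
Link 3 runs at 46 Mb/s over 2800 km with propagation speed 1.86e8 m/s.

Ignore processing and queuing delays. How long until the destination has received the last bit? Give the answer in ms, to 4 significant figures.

Transmission delay per hop = L/R = 4000/46000000 = 0.0869565 ms; 3 hops → 0.26087 ms.
Propagation delays (d/s per hop): 0.0808824, 4.6e-05, 15.0538 ms; sum = 15.1347 ms.
End-to-end = 15.40 ms.

15.40 ms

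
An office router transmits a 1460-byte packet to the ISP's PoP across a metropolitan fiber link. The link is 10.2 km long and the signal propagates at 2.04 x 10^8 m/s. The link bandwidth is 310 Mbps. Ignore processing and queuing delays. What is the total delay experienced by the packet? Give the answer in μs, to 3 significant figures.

87.7 μs

L = 1460 × 8 = 11680 bits.
Transmission delay = L/R = 11680 / 310000000 = 37.6774 μs.
Propagation delay = d/s = 10200 m / 204000000 m/s = 50 μs.
Total = 87.7 μs.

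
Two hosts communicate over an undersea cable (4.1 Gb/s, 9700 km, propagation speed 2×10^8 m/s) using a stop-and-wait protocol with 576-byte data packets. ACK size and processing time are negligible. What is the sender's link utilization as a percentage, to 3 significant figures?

0.00116 %

t_tx = L/R = 4608/4.1e+09 = 1.1239e-06 s.
t_prop = 9700000/200000000 = 0.0485 s; RTT = 0.097 s.
Cycle = t_tx + RTT = 0.0970011 s.
Utilization = t_tx / cycle = 1.1239e-06/0.0970011 = 0.00116 %.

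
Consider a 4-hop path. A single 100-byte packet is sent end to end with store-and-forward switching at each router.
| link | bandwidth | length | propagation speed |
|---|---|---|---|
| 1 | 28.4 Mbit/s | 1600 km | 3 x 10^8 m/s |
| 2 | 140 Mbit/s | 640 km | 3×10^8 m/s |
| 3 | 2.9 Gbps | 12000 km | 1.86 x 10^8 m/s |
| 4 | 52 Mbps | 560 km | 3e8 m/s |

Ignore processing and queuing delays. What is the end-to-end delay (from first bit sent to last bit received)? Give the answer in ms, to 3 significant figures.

L = 100 × 8 = 800 bits.
Transmission delays (L/R per hop): 0.028169, 0.00571429, 0.000275862, 0.0153846 ms; sum = 0.0495438 ms.
Propagation delays (d/s per hop): 5.33333, 2.13333, 64.5161, 1.86667 ms; sum = 73.8495 ms.
End-to-end = 73.9 ms.

73.9 ms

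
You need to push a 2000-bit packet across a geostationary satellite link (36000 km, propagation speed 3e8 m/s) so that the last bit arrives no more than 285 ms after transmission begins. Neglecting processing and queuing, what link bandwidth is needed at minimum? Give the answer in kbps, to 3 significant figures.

Propagation delay = 36000000 / 300000000 = 120 ms.
Transmission budget = 285 − 120 = 165 ms.
R ≥ L / t_tx = 2000 bits / 0.165 s = 12.1 kbps.

12.1 kbps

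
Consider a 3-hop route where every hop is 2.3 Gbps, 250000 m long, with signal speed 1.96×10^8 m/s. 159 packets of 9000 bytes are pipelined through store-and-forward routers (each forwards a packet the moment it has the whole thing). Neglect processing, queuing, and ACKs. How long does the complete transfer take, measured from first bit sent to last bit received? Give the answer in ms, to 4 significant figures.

Per-hop transmission t_tx = L/R = 72000/2300000000 = 0.0313043 ms.
Per-hop propagation t_prop = 250000/196000000 = 1.27551 ms.
Pipeline fill: first packet needs 3·t_tx to clear all hops; remaining 158 packets each add one t_tx.
Total = (3+159-1)·t_tx + 3·t_prop = 161·0.0313043 + 3·1.27551 = 8.867 ms.

8.867 ms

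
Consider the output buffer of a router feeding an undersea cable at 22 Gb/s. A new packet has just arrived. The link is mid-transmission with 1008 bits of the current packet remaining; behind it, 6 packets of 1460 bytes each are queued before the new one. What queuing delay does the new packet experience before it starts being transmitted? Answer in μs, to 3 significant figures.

Each queued packet: L/R = 11680/22000000000 = 0.530909 μs.
6 queued → 3.18545 μs.
Plus remaining 1008 bits of current packet: 0.0458182 μs.
Queuing delay = 3.23 μs.

3.23 μs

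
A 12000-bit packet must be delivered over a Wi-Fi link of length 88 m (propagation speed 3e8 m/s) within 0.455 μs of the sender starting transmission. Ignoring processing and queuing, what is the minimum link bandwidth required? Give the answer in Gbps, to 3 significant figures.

74.2 Gbps

Propagation delay = 88 / 300000000 = 0.293333 μs.
Transmission budget = 0.455 − 0.293333 = 0.161667 μs.
R ≥ L / t_tx = 12000 bits / 1.61667e-07 s = 74.2 Gbps.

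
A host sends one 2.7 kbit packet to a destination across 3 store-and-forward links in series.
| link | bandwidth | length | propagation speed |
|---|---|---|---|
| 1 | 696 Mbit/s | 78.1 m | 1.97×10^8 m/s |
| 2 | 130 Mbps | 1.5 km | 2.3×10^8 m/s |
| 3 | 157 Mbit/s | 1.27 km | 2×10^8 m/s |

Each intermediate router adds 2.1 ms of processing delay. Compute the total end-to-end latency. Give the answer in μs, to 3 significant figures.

4260 μs

L = 2700 bits.
Transmission delays (L/R per hop): 3.87931, 20.7692, 17.1975 μs; sum = 41.846 μs.
Propagation delays (d/s per hop): 0.396447, 6.52174, 6.35 μs; sum = 13.2682 μs.
Processing at 2 router(s): 2 × 2.1 ms = 4200 μs.
End-to-end = 4260 μs.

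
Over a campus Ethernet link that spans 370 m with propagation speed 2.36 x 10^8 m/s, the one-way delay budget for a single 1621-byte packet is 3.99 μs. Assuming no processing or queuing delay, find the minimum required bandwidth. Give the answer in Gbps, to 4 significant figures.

L = 12968 bits.
Propagation delay = 370 / 236000000 = 1.5678 μs.
Transmission budget = 3.99 − 1.5678 = 2.4222 μs.
R ≥ L / t_tx = 12968 bits / 2.4222e-06 s = 5.354 Gbps.

5.354 Gbps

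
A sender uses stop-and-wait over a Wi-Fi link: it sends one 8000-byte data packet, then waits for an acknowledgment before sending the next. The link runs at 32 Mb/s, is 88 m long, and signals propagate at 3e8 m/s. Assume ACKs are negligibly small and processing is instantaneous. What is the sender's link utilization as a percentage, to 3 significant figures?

100 %

t_tx = L/R = 64000/32000000 = 0.002 s.
t_prop = 88/300000000 = 2.93333e-07 s; RTT = 5.86667e-07 s.
Cycle = t_tx + RTT = 0.00200059 s.
Utilization = t_tx / cycle = 0.002/0.00200059 = 100 %.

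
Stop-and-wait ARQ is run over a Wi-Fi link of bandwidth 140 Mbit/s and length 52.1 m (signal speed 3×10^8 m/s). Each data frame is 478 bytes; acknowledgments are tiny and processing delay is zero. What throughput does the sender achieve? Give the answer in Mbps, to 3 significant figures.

138 Mbps

t_tx = L/R = 3824/140000000 = 2.73143e-05 s.
t_prop = 52.1/300000000 = 1.73667e-07 s; RTT = 3.47333e-07 s.
Cycle = t_tx + RTT = 2.76616e-05 s.
Throughput = L / cycle = 3824 / 2.76616e-05 = 138 Mbps.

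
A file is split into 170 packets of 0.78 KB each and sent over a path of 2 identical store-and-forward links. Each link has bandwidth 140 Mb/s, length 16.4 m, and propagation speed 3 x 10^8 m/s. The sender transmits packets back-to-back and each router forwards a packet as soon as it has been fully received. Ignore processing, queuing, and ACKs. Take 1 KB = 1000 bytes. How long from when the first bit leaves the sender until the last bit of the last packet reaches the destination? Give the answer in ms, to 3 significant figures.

Per-hop transmission t_tx = L/R = 6240/140000000 = 0.0445714 ms.
Per-hop propagation t_prop = 16.4/300000000 = 5.46667e-05 ms.
Pipeline fill: first packet needs 2·t_tx to clear all hops; remaining 169 packets each add one t_tx.
Total = (2+170-1)·t_tx + 2·t_prop = 171·0.0445714 + 2·5.46667e-05 = 7.62 ms.

7.62 ms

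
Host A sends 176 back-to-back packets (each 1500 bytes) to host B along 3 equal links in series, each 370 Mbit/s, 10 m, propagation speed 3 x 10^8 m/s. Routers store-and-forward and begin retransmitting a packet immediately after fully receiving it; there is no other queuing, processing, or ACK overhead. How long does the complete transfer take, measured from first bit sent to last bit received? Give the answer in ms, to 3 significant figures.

Per-hop transmission t_tx = L/R = 12000/370000000 = 0.0324324 ms.
Per-hop propagation t_prop = 10/300000000 = 3.33333e-05 ms.
Pipeline fill: first packet needs 3·t_tx to clear all hops; remaining 175 packets each add one t_tx.
Total = (3+176-1)·t_tx + 3·t_prop = 178·0.0324324 + 3·3.33333e-05 = 5.77 ms.

5.77 ms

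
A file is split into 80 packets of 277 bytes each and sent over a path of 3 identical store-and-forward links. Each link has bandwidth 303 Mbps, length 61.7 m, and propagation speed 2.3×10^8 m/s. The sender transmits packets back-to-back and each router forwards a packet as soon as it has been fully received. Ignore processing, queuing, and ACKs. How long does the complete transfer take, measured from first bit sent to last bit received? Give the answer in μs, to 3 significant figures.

601 μs

Per-hop transmission t_tx = L/R = 2216/303000000 = 7.31353 μs.
Per-hop propagation t_prop = 61.7/2.3e+08 = 0.268261 μs.
Pipeline fill: first packet needs 3·t_tx to clear all hops; remaining 79 packets each add one t_tx.
Total = (3+80-1)·t_tx + 3·t_prop = 82·7.31353 + 3·0.268261 = 601 μs.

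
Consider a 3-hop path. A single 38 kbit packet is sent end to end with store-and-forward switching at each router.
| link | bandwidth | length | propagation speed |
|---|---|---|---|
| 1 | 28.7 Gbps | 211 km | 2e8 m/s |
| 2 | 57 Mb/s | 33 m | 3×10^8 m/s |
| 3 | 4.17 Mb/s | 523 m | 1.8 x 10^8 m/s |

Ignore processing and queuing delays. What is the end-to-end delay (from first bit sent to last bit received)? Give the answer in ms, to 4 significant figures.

10.84 ms

L = 38000 bits.
Transmission delays (L/R per hop): 0.00132404, 0.666667, 9.11271 ms; sum = 9.7807 ms.
Propagation delays (d/s per hop): 1.055, 0.00011, 0.00290556 ms; sum = 1.05802 ms.
End-to-end = 10.84 ms.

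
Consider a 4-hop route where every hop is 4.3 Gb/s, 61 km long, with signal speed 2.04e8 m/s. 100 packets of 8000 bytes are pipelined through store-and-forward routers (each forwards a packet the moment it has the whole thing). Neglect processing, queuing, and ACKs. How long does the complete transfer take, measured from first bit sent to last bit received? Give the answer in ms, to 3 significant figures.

2.73 ms

Per-hop transmission t_tx = L/R = 64000/4300000000 = 0.0148837 ms.
Per-hop propagation t_prop = 61000/204000000 = 0.29902 ms.
Pipeline fill: first packet needs 4·t_tx to clear all hops; remaining 99 packets each add one t_tx.
Total = (4+100-1)·t_tx + 4·t_prop = 103·0.0148837 + 4·0.29902 = 2.73 ms.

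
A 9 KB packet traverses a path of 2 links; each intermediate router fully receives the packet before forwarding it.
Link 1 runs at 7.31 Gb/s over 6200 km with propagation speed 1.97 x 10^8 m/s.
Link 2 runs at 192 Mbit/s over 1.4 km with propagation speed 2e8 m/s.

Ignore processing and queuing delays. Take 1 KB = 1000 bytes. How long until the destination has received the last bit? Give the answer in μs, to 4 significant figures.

31860 μs

L = 72000 bits.
Transmission delays (L/R per hop): 9.84952, 375 μs; sum = 384.85 μs.
Propagation delays (d/s per hop): 31472.1, 7 μs; sum = 31479.1 μs.
End-to-end = 31860 μs.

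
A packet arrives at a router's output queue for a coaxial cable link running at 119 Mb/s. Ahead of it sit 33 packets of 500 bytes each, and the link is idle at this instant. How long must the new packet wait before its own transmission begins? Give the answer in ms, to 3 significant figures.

1.11 ms

Each queued packet: L/R = 4000/119000000 = 0.0336134 ms.
33 queued → 1.10924 ms.
Queuing delay = 1.11 ms.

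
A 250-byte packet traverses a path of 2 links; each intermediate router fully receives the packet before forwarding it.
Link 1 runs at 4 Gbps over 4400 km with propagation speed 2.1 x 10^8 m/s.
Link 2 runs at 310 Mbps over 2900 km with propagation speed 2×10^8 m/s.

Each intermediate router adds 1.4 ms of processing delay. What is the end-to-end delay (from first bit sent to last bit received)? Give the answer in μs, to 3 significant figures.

36900 μs

L = 250 × 8 = 2000 bits.
Transmission delays (L/R per hop): 0.5, 6.45161 μs; sum = 6.95161 μs.
Propagation delays (d/s per hop): 20952.4, 14500 μs; sum = 35452.4 μs.
Processing at 1 router(s): 1 × 1.4 ms = 1400 μs.
End-to-end = 36900 μs.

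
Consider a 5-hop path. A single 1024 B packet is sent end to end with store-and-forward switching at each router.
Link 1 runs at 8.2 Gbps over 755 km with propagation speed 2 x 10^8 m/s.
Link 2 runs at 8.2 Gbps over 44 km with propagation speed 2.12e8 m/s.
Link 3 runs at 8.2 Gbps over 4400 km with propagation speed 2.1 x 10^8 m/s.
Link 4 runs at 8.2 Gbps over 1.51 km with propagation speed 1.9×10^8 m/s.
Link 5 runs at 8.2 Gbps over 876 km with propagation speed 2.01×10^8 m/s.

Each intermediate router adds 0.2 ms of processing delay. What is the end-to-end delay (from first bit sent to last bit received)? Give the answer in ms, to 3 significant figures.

L = 1024 × 8 = 8192 bits.
Transmission delay per hop = L/R = 8192/8.2e+09 = 0.000999024 ms; 5 hops → 0.00499512 ms.
Propagation delays (d/s per hop): 3.775, 0.207547, 20.9524, 0.00794737, 4.35821 ms; sum = 29.3011 ms.
Processing at 4 router(s): 4 × 0.2 ms = 0.8 ms.
End-to-end = 30.1 ms.

30.1 ms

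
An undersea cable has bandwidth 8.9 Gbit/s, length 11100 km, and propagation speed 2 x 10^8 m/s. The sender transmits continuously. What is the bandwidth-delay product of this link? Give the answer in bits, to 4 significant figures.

Propagation delay = 11100000 / 200000000 = 0.0555 s.
BDP = R × t_prop = 8900000000 × 0.0555 = 493950000 bits.

494000000 bits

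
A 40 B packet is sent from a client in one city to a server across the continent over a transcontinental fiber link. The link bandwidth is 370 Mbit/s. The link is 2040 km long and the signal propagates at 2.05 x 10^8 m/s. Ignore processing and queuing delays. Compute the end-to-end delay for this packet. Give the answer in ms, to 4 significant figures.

L = 40 × 8 = 320 bits.
Transmission delay = L/R = 320 / 370000000 = 0.000864865 ms.
Propagation delay = d/s = 2040000 m / 2.05e+08 m/s = 9.95122 ms.
Total = 9.952 ms.

9.952 ms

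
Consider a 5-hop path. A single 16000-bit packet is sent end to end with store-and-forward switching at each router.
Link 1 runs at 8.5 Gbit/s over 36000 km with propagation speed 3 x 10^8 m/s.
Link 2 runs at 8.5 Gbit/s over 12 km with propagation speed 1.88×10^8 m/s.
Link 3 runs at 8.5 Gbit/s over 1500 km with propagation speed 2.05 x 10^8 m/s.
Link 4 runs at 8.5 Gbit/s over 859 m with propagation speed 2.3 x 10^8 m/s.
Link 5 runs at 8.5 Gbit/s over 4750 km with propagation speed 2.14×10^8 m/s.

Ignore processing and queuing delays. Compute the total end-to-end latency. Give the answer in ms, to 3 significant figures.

150 ms

Transmission delay per hop = L/R = 16000/8500000000 = 0.00188235 ms; 5 hops → 0.00941176 ms.
Propagation delays (d/s per hop): 120, 0.0638298, 7.31707, 0.00373478, 22.1963 ms; sum = 149.581 ms.
End-to-end = 150 ms.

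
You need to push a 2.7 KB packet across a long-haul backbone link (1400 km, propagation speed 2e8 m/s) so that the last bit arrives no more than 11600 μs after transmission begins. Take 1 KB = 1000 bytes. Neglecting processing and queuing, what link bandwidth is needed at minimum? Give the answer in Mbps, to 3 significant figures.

L = 21600 bits.
Propagation delay = 1400000 / 200000000 = 7000 μs.
Transmission budget = 11600 − 7000 = 4600 μs.
R ≥ L / t_tx = 21600 bits / 0.0046 s = 4.70 Mbps.

4.70 Mbps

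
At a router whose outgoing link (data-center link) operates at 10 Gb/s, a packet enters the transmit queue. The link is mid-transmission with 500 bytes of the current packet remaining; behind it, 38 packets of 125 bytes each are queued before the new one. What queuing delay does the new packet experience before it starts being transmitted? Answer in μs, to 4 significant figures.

Each queued packet: L/R = 1000/10000000000 = 0.1 μs.
38 queued → 3.8 μs.
Plus remaining 4000 bits of current packet: 0.4 μs.
Queuing delay = 4.200 μs.

4.200 μs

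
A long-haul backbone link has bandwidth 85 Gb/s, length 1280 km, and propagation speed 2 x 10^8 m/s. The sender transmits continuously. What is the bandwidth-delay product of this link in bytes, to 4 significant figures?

68000000 bytes

Propagation delay = 1280000 / 200000000 = 0.0064 s.
BDP = R × t_prop = 85000000000 × 0.0064 = 544000000 bits.
In bytes: 544000000/8 = 68000000 bytes.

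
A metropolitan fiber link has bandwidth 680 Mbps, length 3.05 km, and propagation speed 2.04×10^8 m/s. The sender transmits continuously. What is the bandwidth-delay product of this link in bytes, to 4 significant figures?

Propagation delay = 3050 / 204000000 = 1.4951e-05 s.
BDP = R × t_prop = 680000000 × 1.4951e-05 = 10166.7 bits.
In bytes: 10166.7/8 = 1271 bytes.

1271 bytes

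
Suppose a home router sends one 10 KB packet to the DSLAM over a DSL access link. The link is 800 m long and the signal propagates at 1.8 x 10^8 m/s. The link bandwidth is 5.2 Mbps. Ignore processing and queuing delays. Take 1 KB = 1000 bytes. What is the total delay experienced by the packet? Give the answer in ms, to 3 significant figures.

15.4 ms

L = 80000 bits.
Transmission delay = L/R = 80000 / 5200000 = 15.3846 ms.
Propagation delay = d/s = 800 m / 180000000 m/s = 0.00444444 ms.
Total = 15.4 ms.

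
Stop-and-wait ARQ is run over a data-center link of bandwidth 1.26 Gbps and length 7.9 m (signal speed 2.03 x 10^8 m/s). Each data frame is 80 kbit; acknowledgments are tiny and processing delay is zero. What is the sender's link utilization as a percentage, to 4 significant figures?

99.88 %

t_tx = L/R = 80000/1260000000 = 6.34921e-05 s.
t_prop = 7.9/2.03e+08 = 3.89163e-08 s; RTT = 7.78325e-08 s.
Cycle = t_tx + RTT = 6.35699e-05 s.
Utilization = t_tx / cycle = 6.34921e-05/6.35699e-05 = 99.88 %.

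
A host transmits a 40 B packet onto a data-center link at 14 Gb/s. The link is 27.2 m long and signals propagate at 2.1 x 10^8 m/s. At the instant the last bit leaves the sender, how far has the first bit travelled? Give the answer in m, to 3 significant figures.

t_tx = L/R = 320/14000000000 = 2.28571e-08 s.
Distance = s × t_tx = 210000000 × 2.28571e-08 = 4.80 m.

4.80 m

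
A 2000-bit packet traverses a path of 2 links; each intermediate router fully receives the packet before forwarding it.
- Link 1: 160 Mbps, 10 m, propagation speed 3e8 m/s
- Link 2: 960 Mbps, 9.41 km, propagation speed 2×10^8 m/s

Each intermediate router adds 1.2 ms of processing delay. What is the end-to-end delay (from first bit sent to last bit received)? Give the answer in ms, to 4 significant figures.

Transmission delays (L/R per hop): 0.0125, 0.00208333 ms; sum = 0.0145833 ms.
Propagation delays (d/s per hop): 3.33333e-05, 0.04705 ms; sum = 0.0470833 ms.
Processing at 1 router(s): 1 × 1.2 ms = 1.2 ms.
End-to-end = 1.262 ms.

1.262 ms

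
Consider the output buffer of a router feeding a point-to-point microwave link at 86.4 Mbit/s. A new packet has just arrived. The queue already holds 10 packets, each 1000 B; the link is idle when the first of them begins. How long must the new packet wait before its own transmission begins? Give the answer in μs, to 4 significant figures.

Each queued packet: L/R = 8000/86400000 = 92.5926 μs.
10 queued → 925.926 μs.
Queuing delay = 925.9 μs.

925.9 μs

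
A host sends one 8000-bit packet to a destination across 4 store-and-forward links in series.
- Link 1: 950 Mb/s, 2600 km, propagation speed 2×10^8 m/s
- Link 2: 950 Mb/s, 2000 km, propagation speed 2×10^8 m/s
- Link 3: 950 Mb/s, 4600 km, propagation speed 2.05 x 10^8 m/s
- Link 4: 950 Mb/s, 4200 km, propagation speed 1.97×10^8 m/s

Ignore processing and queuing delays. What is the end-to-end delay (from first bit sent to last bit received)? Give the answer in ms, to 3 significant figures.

66.8 ms

Transmission delay per hop = L/R = 8000/950000000 = 0.00842105 ms; 4 hops → 0.0336842 ms.
Propagation delays (d/s per hop): 13, 10, 22.439, 21.3198 ms; sum = 66.7588 ms.
End-to-end = 66.8 ms.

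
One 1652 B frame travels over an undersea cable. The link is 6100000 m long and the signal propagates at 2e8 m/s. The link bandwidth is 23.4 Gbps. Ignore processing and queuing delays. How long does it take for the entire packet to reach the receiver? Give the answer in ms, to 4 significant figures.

L = 1652 × 8 = 13216 bits.
Transmission delay = L/R = 13216 / 23400000000 = 0.000564786 ms.
Propagation delay = d/s = 6100000 m / 200000000 m/s = 30.5 ms.
Total = 30.50 ms.

30.50 ms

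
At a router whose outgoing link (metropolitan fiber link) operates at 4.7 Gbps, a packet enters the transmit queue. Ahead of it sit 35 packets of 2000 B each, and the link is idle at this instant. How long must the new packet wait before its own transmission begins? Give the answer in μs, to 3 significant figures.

Each queued packet: L/R = 16000/4700000000 = 3.40426 μs.
35 queued → 119.149 μs.
Queuing delay = 119 μs.

119 μs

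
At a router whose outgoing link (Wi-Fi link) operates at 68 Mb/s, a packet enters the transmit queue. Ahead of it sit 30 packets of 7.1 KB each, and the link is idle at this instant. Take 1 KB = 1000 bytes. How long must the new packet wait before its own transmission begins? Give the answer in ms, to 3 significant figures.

25.1 ms

Each queued packet: L/R = 56800/68000000 = 0.835294 ms.
30 queued → 25.0588 ms.
Queuing delay = 25.1 ms.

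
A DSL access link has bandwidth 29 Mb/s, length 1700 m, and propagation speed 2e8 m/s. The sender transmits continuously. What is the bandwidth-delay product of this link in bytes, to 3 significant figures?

Propagation delay = 1700 / 200000000 = 8.5e-06 s.
BDP = R × t_prop = 29000000 × 8.5e-06 = 246.5 bits.
In bytes: 246.5/8 = 30.8 bytes.

30.8 bytes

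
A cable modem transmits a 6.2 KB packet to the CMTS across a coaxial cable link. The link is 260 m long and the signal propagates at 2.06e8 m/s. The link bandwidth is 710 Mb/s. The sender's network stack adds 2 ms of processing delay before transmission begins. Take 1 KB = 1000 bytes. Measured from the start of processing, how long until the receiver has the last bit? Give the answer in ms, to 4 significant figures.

2.071 ms

L = 49600 bits.
Transmission delay = L/R = 49600 / 710000000 = 0.0698592 ms.
Propagation delay = d/s = 260 m / 206000000 m/s = 0.00126214 ms.
Plus processing delay 2 ms = 2 ms.
Total = 2.071 ms.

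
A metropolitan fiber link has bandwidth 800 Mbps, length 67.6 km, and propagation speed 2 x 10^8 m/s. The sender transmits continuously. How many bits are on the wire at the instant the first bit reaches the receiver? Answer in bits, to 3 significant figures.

Propagation delay = 67600 / 200000000 = 0.000338 s.
BDP = R × t_prop = 800000000 × 0.000338 = 270400 bits.

270000 bits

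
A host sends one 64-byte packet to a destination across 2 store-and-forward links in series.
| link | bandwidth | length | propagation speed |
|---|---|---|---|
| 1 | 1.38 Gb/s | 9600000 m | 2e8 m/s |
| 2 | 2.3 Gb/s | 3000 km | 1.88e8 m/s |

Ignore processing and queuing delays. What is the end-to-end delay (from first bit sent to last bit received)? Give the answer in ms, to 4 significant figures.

63.96 ms

L = 64 × 8 = 512 bits.
Transmission delays (L/R per hop): 0.000371014, 0.000222609 ms; sum = 0.000593623 ms.
Propagation delays (d/s per hop): 48, 15.9574 ms; sum = 63.9574 ms.
End-to-end = 63.96 ms.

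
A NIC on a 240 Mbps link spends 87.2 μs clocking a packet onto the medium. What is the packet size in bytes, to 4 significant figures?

2616 bytes

L = R × t_tx = 240000000 b/s × 8.72e-05 s = 20928 bits.
In bytes: 20928 / 8 = 2616 bytes.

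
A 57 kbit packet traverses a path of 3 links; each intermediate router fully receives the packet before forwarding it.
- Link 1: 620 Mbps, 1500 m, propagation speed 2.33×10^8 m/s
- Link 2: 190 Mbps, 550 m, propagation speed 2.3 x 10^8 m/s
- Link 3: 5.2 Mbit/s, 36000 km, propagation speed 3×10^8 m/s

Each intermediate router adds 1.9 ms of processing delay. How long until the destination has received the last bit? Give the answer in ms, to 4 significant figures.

135.2 ms

L = 57000 bits.
Transmission delays (L/R per hop): 0.0919355, 0.3, 10.9615 ms; sum = 11.3535 ms.
Propagation delays (d/s per hop): 0.00643777, 0.0023913, 120 ms; sum = 120.009 ms.
Processing at 2 router(s): 2 × 1.9 ms = 3.8 ms.
End-to-end = 135.2 ms.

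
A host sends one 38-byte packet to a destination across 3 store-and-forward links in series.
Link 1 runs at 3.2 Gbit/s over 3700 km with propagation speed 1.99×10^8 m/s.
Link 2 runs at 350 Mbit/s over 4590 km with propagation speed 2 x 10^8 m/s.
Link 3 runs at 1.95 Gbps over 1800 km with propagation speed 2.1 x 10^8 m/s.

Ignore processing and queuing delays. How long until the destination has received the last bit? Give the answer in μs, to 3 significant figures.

L = 38 × 8 = 304 bits.
Transmission delays (L/R per hop): 0.095, 0.868571, 0.155897 μs; sum = 1.11947 μs.
Propagation delays (d/s per hop): 18593, 22950, 8571.43 μs; sum = 50114.4 μs.
End-to-end = 50100 μs.

50100 μs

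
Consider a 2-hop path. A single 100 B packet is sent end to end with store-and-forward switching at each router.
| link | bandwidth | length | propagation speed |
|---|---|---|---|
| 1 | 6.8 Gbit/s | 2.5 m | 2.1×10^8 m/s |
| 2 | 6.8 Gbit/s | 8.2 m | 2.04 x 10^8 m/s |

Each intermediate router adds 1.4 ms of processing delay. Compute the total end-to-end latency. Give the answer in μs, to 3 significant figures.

1400 μs

L = 100 × 8 = 800 bits.
Transmission delay per hop = L/R = 800/6800000000 = 0.117647 μs; 2 hops → 0.235294 μs.
Propagation delays (d/s per hop): 0.0119048, 0.0401961 μs; sum = 0.0521008 μs.
Processing at 1 router(s): 1 × 1.4 ms = 1400 μs.
End-to-end = 1400 μs.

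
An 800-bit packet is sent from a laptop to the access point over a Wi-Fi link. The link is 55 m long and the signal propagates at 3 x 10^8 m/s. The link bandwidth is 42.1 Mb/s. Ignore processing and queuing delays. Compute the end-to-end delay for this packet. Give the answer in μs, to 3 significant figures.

19.2 μs

Transmission delay = L/R = 800 / 42100000 = 19.0024 μs.
Propagation delay = d/s = 55 m / 300000000 m/s = 0.183333 μs.
Total = 19.2 μs.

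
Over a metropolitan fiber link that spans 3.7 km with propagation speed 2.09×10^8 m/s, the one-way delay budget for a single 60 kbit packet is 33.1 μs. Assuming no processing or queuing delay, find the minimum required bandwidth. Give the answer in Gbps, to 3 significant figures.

Propagation delay = 3700 / 209000000 = 17.7033 μs.
Transmission budget = 33.1 − 17.7033 = 15.3967 μs.
R ≥ L / t_tx = 60000 bits / 1.53967e-05 s = 3.90 Gbps.

3.90 Gbps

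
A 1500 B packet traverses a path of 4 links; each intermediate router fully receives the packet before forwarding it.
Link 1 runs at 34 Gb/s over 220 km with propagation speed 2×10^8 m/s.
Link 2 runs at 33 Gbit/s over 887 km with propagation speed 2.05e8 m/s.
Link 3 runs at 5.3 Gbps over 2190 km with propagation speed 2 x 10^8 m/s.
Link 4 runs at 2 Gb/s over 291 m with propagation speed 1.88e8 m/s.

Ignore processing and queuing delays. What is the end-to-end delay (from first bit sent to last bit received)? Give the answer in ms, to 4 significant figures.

L = 1500 × 8 = 12000 bits.
Transmission delays (L/R per hop): 0.000352941, 0.000363636, 0.00226415, 0.006 ms; sum = 0.00898073 ms.
Propagation delays (d/s per hop): 1.1, 4.32683, 10.95, 0.00154787 ms; sum = 16.3784 ms.
End-to-end = 16.39 ms.

16.39 ms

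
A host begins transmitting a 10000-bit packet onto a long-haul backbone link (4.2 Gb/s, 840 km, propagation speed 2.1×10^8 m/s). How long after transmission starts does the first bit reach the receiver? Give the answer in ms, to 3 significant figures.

First bit experiences only propagation delay: d/s = 840000/210000000 = 4.00 ms.

4.00 ms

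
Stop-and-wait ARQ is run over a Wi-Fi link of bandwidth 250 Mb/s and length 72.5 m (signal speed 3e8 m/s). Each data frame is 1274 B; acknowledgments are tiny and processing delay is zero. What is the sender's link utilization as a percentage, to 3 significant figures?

t_tx = L/R = 10192/250000000 = 4.0768e-05 s.
t_prop = 72.5/300000000 = 2.41667e-07 s; RTT = 4.83333e-07 s.
Cycle = t_tx + RTT = 4.12513e-05 s.
Utilization = t_tx / cycle = 4.0768e-05/4.12513e-05 = 98.8 %.

98.8 %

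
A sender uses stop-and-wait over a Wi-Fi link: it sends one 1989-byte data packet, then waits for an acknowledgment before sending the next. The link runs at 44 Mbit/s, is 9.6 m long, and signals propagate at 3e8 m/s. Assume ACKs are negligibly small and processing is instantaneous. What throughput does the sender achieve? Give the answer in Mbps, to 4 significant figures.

t_tx = L/R = 15912/44000000 = 0.000361636 s.
t_prop = 9.6/300000000 = 3.2e-08 s; RTT = 6.4e-08 s.
Cycle = t_tx + RTT = 0.0003617 s.
Throughput = L / cycle = 15912 / 0.0003617 = 43.99 Mbps.

43.99 Mbps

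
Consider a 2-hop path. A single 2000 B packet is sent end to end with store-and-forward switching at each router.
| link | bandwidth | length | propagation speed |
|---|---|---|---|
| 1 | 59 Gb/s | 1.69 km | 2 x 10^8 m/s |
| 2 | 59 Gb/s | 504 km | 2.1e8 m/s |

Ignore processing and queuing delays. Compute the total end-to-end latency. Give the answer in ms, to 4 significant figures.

2.409 ms

L = 2000 × 8 = 16000 bits.
Transmission delay per hop = L/R = 16000/59000000000 = 0.000271186 ms; 2 hops → 0.000542373 ms.
Propagation delays (d/s per hop): 0.00845, 2.4 ms; sum = 2.40845 ms.
End-to-end = 2.409 ms.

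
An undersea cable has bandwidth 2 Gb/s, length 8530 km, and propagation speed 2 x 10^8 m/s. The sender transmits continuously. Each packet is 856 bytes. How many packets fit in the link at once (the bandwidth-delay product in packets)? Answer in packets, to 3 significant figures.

Propagation delay = 8530000 / 200000000 = 0.04265 s.
BDP = R × t_prop = 2000000000 × 0.04265 = 85300000 bits.
In packets of 6848 bits: 12500 packets.

12500 packets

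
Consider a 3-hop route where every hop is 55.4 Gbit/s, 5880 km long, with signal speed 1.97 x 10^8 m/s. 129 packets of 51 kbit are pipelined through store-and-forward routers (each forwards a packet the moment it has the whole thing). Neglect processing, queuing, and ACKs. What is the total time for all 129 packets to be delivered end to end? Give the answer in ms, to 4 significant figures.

Per-hop transmission t_tx = L/R = 51000/55400000000 = 0.000920578 ms.
Per-hop propagation t_prop = 5880000/197000000 = 29.8477 ms.
Pipeline fill: first packet needs 3·t_tx to clear all hops; remaining 128 packets each add one t_tx.
Total = (3+129-1)·t_tx + 3·t_prop = 131·0.000920578 + 3·29.8477 = 89.66 ms.

89.66 ms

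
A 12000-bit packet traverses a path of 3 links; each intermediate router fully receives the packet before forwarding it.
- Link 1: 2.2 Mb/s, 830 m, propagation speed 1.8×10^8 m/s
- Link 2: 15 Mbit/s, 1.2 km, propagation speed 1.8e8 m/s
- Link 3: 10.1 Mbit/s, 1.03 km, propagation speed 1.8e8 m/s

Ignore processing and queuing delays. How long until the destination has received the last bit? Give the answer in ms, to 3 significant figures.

Transmission delays (L/R per hop): 5.45455, 0.8, 1.18812 ms; sum = 7.44266 ms.
Propagation delays (d/s per hop): 0.00461111, 0.00666667, 0.00572222 ms; sum = 0.017 ms.
End-to-end = 7.46 ms.

7.46 ms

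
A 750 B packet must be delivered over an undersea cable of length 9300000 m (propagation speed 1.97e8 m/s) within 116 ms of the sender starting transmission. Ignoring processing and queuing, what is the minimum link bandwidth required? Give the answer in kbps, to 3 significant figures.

L = 6000 bits.
Propagation delay = 9300000 / 197000000 = 47.2081 ms.
Transmission budget = 116 − 47.2081 = 68.7919 ms.
R ≥ L / t_tx = 6000 bits / 0.0687919 s = 87.2 kbps.

87.2 kbps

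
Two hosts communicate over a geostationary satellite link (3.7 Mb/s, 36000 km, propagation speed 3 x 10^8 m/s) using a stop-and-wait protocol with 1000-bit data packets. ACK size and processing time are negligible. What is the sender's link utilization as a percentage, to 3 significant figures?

0.112 %

t_tx = L/R = 1000/3700000 = 0.00027027 s.
t_prop = 36000000/300000000 = 0.12 s; RTT = 0.24 s.
Cycle = t_tx + RTT = 0.24027 s.
Utilization = t_tx / cycle = 0.00027027/0.24027 = 0.112 %.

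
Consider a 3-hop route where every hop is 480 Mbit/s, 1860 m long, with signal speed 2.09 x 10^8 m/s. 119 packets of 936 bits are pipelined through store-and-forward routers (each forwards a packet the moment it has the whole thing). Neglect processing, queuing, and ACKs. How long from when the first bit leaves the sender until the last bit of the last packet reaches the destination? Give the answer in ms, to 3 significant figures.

Per-hop transmission t_tx = L/R = 936/480000000 = 0.00195 ms.
Per-hop propagation t_prop = 1860/209000000 = 0.00889952 ms.
Pipeline fill: first packet needs 3·t_tx to clear all hops; remaining 118 packets each add one t_tx.
Total = (3+119-1)·t_tx + 3·t_prop = 121·0.00195 + 3·0.00889952 = 0.263 ms.

0.263 ms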